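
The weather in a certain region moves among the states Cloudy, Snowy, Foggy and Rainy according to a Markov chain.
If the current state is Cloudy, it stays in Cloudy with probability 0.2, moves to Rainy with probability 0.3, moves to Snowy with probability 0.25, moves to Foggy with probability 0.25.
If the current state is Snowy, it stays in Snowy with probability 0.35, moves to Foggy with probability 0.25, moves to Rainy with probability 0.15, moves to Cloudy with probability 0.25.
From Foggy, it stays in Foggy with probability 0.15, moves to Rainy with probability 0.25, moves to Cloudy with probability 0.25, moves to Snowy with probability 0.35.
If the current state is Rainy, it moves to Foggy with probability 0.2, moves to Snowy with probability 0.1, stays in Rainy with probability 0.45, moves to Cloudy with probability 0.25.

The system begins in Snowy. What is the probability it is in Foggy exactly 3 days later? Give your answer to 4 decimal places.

Propagate the distribution vector 3 days from Snowy.
After 0 days: (0.0000, 1.0000, 0.0000, 0.0000)
After 1 day: (0.2500, 0.3500, 0.2500, 0.1500)
After 2 days: (0.2375, 0.2875, 0.2175, 0.2575)
After 3 days: (0.2381, 0.2619, 0.2154, 0.2846)
P(in Foggy after 3 days) = 0.2154

0.2154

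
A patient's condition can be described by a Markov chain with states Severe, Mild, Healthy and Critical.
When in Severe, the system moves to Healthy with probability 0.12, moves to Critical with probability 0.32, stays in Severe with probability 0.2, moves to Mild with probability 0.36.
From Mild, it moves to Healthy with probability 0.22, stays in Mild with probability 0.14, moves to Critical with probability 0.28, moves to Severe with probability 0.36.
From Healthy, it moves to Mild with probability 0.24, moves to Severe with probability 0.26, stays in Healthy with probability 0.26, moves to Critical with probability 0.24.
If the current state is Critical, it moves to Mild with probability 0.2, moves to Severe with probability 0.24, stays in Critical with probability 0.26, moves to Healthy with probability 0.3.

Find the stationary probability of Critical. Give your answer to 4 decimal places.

Let the stationary distribution be π with π = πP and π_1 + π_2 + π_3 + π_4 = 1.
π_1 = 0.2·π_1 + 0.36·π_2 + 0.26·π_3 + 0.24·π_4
π_2 = 0.36·π_1 + 0.14·π_2 + 0.24·π_3 + 0.2·π_4
π_3 = 0.12·π_1 + 0.22·π_2 + 0.26·π_3 + 0.3·π_4
Solving with the normalization constraint gives π = (0.2624, 0.2368, 0.2248, 0.2760).
So the stationary probability of Critical is 0.2760.

0.2760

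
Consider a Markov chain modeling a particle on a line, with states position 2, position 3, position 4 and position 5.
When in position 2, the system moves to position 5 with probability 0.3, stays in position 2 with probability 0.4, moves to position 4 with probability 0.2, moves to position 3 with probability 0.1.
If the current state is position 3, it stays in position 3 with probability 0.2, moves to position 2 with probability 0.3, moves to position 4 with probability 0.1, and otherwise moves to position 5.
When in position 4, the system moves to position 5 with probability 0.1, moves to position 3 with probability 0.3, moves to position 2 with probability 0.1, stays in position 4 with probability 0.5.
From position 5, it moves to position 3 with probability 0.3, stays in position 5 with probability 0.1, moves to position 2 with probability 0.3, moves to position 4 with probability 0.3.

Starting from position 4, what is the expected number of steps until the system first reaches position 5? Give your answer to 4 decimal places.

Let t(s) be the expected number of steps to first reach position 5 from state s, with t(position 5) = 0. Conditioning on the first step:
t(position 2) = 1 + 0.4·t(position 2) + 0.1·t(position 3) + 0.2·t(position 4)
t(position 3) = 1 + 0.3·t(position 2) + 0.2·t(position 3) + 0.1·t(position 4)
t(position 4) = 1 + 0.1·t(position 2) + 0.3·t(position 3) + 0.5·t(position 4)
Solving: t(position 2) = 3.7791, t(position 3) = 3.2558, t(position 4) = 4.7093.
Expected steps from position 4 to position 5: 4.7093.

4.7093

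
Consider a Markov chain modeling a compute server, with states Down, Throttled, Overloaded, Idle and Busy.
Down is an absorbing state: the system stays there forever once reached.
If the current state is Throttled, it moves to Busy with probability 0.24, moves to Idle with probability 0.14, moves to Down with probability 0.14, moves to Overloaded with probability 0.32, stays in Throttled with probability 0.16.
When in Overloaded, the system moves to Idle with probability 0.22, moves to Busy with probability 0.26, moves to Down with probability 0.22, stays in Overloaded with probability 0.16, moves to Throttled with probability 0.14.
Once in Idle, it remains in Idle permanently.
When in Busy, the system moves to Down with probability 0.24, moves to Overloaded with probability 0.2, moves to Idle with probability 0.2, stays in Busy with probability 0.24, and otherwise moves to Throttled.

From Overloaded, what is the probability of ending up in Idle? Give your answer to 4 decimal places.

0.4879

Let h(s) be the probability of absorption at Idle starting from transient state s. Then h(Idle) = 1 and h(Down) = 0. By first-step analysis:
h(Throttled) = 0.14·0 + 0.16·h(Throttled) + 0.32·h(Overloaded) + 0.14·1 + 0.24·h(Busy)
h(Overloaded) = 0.22·0 + 0.14·h(Throttled) + 0.16·h(Overloaded) + 0.22·1 + 0.26·h(Busy)
h(Busy) = 0.24·0 + 0.12·h(Throttled) + 0.2·h(Overloaded) + 0.2·1 + 0.24·h(Busy)
Solving: h(Throttled) = 0.4864, h(Overloaded) = 0.4879, h(Busy) = 0.4684.
Starting from Overloaded, the probability is 0.4879.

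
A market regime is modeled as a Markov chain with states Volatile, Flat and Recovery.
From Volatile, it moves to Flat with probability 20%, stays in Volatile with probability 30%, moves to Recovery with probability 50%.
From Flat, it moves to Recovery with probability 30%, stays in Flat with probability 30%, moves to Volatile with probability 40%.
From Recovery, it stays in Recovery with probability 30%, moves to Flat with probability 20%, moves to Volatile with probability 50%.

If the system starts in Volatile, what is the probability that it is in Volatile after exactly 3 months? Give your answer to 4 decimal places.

0.3940

Propagate the distribution vector 3 months from Volatile.
After 0 months: (1.0000, 0.0000, 0.0000)
After 1 month: (0.3000, 0.2000, 0.5000)
After 2 months: (0.4200, 0.2200, 0.3600)
After 3 months: (0.3940, 0.2220, 0.3840)
P(in Volatile after 3 months) = 0.3940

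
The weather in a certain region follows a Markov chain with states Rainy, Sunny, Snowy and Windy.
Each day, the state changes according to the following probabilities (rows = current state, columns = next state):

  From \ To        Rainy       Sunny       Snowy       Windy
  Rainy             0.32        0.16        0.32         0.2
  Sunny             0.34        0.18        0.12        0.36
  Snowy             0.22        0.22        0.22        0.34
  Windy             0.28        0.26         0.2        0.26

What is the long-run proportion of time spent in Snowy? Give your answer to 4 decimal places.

0.2229

Let the stationary distribution be π with π = πP and π_1 + π_2 + π_3 + π_4 = 1.
π_1 = 0.32·π_1 + 0.34·π_2 + 0.22·π_3 + 0.28·π_4
π_2 = 0.16·π_1 + 0.18·π_2 + 0.22·π_3 + 0.26·π_4
π_3 = 0.32·π_1 + 0.12·π_2 + 0.22·π_3 + 0.2·π_4
Solving with the normalization constraint gives π = (0.2906, 0.2056, 0.2229, 0.2810).
So the stationary probability of Snowy is 0.2229.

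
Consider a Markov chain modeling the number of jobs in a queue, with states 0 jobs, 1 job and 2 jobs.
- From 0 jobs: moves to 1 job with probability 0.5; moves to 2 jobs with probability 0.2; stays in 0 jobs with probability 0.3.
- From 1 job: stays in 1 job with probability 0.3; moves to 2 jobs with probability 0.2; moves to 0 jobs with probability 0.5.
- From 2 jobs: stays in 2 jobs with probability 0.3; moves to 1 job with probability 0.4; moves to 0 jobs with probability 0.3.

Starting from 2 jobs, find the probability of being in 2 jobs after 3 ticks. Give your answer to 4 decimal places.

0.2230

Propagate the distribution vector 3 ticks from 2 jobs.
After 0 ticks: (0.0000, 0.0000, 1.0000)
After 1 tick: (0.3000, 0.4000, 0.3000)
After 2 ticks: (0.3800, 0.3900, 0.2300)
After 3 ticks: (0.3780, 0.3990, 0.2230)
P(in 2 jobs after 3 ticks) = 0.2230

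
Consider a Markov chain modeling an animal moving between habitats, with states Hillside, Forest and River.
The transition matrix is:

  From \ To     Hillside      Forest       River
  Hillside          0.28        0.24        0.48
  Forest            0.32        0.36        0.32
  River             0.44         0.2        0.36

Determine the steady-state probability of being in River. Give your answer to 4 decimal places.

Let the stationary distribution be π with π = πP and π_1 + π_2 + π_3 = 1.
π_1 = 0.28·π_1 + 0.32·π_2 + 0.44·π_3
π_2 = 0.24·π_1 + 0.36·π_2 + 0.2·π_3
Solving with the normalization constraint gives π = (0.3529, 0.2549, 0.3922).
So the stationary probability of River is 0.3922.

0.3922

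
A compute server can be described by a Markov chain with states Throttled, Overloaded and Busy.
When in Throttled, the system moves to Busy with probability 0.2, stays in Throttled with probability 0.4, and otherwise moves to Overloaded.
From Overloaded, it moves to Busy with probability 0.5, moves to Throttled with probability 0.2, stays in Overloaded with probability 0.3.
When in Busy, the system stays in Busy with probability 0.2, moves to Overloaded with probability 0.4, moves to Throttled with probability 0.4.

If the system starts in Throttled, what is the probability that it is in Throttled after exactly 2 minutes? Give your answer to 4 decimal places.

0.3200

Sum over the intermediate state after 1 minute:
P = P(Throttled→Throttled)·P(Throttled→Throttled) + P(Throttled→Overloaded)·P(Overloaded→Throttled) + P(Throttled→Busy)·P(Busy→Throttled)
  = 0.4×0.4 + 0.4×0.2 + 0.2×0.4
  = 0.1600 + 0.0800 + 0.0800 = 0.3200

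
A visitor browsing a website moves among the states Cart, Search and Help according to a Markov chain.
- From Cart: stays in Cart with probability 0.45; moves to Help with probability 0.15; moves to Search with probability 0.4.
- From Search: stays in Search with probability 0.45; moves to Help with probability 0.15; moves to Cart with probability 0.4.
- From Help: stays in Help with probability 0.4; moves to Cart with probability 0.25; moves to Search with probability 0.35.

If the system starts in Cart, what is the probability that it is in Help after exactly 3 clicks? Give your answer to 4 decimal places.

Propagate the distribution vector 3 clicks from Cart.
After 0 clicks: (1.0000, 0.0000, 0.0000)
After 1 click: (0.4500, 0.4000, 0.1500)
After 2 clicks: (0.4000, 0.4125, 0.1875)
After 3 clicks: (0.3919, 0.4113, 0.1969)
P(in Help after 3 clicks) = 0.1969

0.1969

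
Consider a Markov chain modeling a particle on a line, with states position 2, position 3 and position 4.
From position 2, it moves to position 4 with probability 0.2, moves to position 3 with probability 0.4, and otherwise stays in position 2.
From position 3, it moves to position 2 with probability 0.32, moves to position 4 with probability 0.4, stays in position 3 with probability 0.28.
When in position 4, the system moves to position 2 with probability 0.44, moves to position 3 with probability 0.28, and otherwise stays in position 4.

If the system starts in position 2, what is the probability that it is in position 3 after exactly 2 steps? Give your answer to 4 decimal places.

Sum over the intermediate state after 1 step:
P = P(position 2→position 2)·P(position 2→position 3) + P(position 2→position 3)·P(position 3→position 3) + P(position 2→position 4)·P(position 4→position 3)
  = 0.4×0.4 + 0.4×0.28 + 0.2×0.28
  = 0.1600 + 0.1120 + 0.0560 = 0.3280

0.3280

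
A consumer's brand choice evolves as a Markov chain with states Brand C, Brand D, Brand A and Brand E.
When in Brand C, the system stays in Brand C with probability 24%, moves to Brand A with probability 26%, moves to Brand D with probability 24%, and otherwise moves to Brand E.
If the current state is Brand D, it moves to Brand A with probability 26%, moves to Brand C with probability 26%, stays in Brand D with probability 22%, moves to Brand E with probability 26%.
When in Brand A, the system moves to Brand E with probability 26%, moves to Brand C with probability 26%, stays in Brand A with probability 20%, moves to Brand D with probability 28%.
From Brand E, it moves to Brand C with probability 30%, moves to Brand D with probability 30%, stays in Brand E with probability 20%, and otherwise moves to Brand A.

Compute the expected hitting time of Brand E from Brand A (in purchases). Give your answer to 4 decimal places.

Let t(s) be the expected number of purchases to first reach Brand E from state s, with t(Brand E) = 0. Conditioning on the first purchase:
t(Brand C) = 1 + 0.24·t(Brand C) + 0.24·t(Brand D) + 0.26·t(Brand A)
t(Brand D) = 1 + 0.26·t(Brand C) + 0.22·t(Brand D) + 0.26·t(Brand A)
t(Brand A) = 1 + 0.26·t(Brand C) + 0.28·t(Brand D) + 0.2·t(Brand A)
Solving: t(Brand C) = 3.8462, t(Brand D) = 3.8462, t(Brand A) = 3.8462.
Expected purchases from Brand A to Brand E: 3.8462.

3.8462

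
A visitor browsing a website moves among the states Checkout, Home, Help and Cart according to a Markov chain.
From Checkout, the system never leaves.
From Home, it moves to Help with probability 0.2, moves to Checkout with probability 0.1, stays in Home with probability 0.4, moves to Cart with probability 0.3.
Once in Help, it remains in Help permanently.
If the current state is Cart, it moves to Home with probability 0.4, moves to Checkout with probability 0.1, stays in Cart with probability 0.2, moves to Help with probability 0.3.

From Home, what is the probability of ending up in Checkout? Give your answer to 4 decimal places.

Let h(s) be the probability of absorption at Checkout starting from transient state s. Then h(Checkout) = 1 and h(Help) = 0. By first-step analysis:
h(Home) = 0.1·1 + 0.4·h(Home) + 0.2·0 + 0.3·h(Cart)
h(Cart) = 0.1·1 + 0.4·h(Home) + 0.3·0 + 0.2·h(Cart)
Solving: h(Home) = 0.3056, h(Cart) = 0.2778.
Starting from Home, the probability is 0.3056.

0.3056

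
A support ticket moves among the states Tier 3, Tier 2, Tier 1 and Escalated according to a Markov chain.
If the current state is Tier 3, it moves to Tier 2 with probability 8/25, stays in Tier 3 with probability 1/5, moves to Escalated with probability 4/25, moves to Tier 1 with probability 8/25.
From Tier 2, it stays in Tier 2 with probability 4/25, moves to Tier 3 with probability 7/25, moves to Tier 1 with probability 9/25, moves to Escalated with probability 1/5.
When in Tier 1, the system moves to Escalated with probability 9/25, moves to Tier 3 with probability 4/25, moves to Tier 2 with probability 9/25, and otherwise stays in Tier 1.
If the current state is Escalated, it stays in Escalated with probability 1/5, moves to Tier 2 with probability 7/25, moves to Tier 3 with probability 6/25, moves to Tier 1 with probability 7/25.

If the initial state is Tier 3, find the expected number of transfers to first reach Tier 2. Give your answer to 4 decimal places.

3.1100

Let t(s) be the expected number of transfers to first reach Tier 2 from state s, with t(Tier 2) = 0. Conditioning on the first transfer:
t(Tier 3) = 1 + 0.2·t(Tier 3) + 0.32·t(Tier 1) + 0.16·t(Escalated)
t(Tier 1) = 1 + 0.16·t(Tier 3) + 0.12·t(Tier 1) + 0.36·t(Escalated)
t(Escalated) = 1 + 0.24·t(Tier 3) + 0.28·t(Tier 1) + 0.2·t(Escalated)
Solving: t(Tier 3) = 3.1100, t(Tier 1) = 3.0285, t(Escalated) = 3.2430.
Expected transfers from Tier 3 to Tier 2: 3.1100.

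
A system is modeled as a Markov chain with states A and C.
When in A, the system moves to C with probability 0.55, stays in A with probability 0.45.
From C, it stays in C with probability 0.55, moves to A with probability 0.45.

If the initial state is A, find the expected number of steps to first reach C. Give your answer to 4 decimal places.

Let t(s) be the expected number of steps to first reach C from state s, with t(C) = 0. Conditioning on the first step:
t(A) = 1 + 0.45·t(A)
Solving: t(A) = 1.8182.
Expected steps from A to C: 1.8182.

1.8182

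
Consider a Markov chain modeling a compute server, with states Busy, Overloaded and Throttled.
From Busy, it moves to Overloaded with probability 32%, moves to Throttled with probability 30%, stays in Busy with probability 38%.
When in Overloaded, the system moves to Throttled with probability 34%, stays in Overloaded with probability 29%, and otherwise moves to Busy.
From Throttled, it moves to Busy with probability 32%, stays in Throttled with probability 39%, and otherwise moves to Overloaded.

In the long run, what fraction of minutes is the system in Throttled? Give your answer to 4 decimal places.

Let the stationary distribution be π with π = πP and π_1 + π_2 + π_3 = 1.
π_1 = 0.38·π_1 + 0.37·π_2 + 0.32·π_3
π_2 = 0.32·π_1 + 0.29·π_2 + 0.29·π_3
Solving with the normalization constraint gives π = (0.3564, 0.3007, 0.3429).
So the stationary probability of Throttled is 0.3429.

0.3429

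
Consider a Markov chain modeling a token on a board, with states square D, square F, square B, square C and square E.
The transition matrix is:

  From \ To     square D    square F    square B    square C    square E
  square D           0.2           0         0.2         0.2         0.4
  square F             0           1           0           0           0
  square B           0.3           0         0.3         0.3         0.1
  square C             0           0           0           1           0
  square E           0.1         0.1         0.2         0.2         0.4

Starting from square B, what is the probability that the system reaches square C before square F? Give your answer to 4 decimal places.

Let h(s) be the probability of absorption at square C starting from transient state s. Then h(square C) = 1 and h(square F) = 0. By first-step analysis:
h(square D) = 0.2·h(square D) + 0.2·h(square B) + 0.2·1 + 0.4·h(square E)
h(square B) = 0.3·h(square D) + 0.3·h(square B) + 0.3·1 + 0.1·h(square E)
h(square E) = 0.1·h(square D) + 0.1·0 + 0.2·h(square B) + 0.2·1 + 0.4·h(square E)
Solving: h(square D) = 0.8696, h(square B) = 0.9130, h(square E) = 0.7826.
Starting from square B, the probability is 0.9130.

0.9130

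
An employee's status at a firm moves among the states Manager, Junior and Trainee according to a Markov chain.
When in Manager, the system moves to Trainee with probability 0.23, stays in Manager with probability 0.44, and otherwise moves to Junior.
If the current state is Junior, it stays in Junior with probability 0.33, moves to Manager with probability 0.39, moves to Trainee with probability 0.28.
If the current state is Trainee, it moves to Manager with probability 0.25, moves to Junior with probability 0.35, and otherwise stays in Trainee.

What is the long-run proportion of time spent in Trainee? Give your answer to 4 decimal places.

Let the stationary distribution be π with π = πP and π_1 + π_2 + π_3 = 1.
π_1 = 0.44·π_1 + 0.39·π_2 + 0.25·π_3
π_2 = 0.33·π_1 + 0.33·π_2 + 0.35·π_3
Solving with the normalization constraint gives π = (0.3667, 0.3359, 0.2973).
So the stationary probability of Trainee is 0.2973.

0.2973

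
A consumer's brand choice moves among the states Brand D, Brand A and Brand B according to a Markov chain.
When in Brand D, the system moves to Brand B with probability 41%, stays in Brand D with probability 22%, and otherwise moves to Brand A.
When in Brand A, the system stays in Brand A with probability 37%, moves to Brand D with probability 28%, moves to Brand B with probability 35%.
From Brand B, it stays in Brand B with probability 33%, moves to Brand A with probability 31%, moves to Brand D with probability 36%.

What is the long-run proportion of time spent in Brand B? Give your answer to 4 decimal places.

0.3603

Let the stationary distribution be π with π = πP and π_1 + π_2 + π_3 = 1.
π_1 = 0.22·π_1 + 0.28·π_2 + 0.36·π_3
π_2 = 0.37·π_1 + 0.37·π_2 + 0.31·π_3
Solving with the normalization constraint gives π = (0.2913, 0.3484, 0.3603).
So the stationary probability of Brand B is 0.3603.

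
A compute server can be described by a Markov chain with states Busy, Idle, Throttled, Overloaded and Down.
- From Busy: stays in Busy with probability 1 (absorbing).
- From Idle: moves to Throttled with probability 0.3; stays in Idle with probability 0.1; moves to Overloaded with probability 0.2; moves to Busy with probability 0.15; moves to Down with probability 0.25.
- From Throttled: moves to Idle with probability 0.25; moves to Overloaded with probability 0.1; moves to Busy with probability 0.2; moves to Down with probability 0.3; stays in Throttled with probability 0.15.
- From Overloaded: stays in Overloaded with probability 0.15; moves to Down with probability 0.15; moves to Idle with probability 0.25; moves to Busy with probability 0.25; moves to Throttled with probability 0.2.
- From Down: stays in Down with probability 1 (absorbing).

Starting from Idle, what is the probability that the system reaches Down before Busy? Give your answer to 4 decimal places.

Let h(s) be the probability of absorption at Down starting from transient state s. Then h(Down) = 1 and h(Busy) = 0. By first-step analysis:
h(Idle) = 0.15·0 + 0.1·h(Idle) + 0.3·h(Throttled) + 0.2·h(Overloaded) + 0.25·1
h(Throttled) = 0.2·0 + 0.25·h(Idle) + 0.15·h(Throttled) + 0.1·h(Overloaded) + 0.3·1
h(Overloaded) = 0.25·0 + 0.25·h(Idle) + 0.2·h(Throttled) + 0.15·h(Overloaded) + 0.15·1
Solving: h(Idle) = 0.5784, h(Throttled) = 0.5799, h(Overloaded) = 0.4830.
Starting from Idle, the probability is 0.5784.

0.5784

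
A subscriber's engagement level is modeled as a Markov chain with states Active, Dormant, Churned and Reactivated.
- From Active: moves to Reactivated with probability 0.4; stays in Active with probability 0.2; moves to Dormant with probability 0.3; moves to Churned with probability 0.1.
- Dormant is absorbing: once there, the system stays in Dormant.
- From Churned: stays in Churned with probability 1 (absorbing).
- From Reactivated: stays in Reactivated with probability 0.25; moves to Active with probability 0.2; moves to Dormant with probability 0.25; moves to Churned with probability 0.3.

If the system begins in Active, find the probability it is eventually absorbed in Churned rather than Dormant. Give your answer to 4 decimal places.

Let h(s) be the probability of absorption at Churned starting from transient state s. Then h(Churned) = 1 and h(Dormant) = 0. By first-step analysis:
h(Active) = 0.2·h(Active) + 0.3·0 + 0.1·1 + 0.4·h(Reactivated)
h(Reactivated) = 0.2·h(Active) + 0.25·0 + 0.3·1 + 0.25·h(Reactivated)
Solving: h(Active) = 0.3750, h(Reactivated) = 0.5000.
Starting from Active, the probability is 0.3750.

0.3750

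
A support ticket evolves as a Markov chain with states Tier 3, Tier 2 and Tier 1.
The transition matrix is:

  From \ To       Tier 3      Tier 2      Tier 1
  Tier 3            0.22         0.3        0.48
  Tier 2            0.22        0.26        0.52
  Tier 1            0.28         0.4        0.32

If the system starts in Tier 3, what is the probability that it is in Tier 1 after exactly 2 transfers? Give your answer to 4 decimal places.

0.4152

Sum over the intermediate state after 1 transfer:
P = P(Tier 3→Tier 3)·P(Tier 3→Tier 1) + P(Tier 3→Tier 2)·P(Tier 2→Tier 1) + P(Tier 3→Tier 1)·P(Tier 1→Tier 1)
  = 0.22×0.48 + 0.3×0.52 + 0.48×0.32
  = 0.1056 + 0.1560 + 0.1536 = 0.4152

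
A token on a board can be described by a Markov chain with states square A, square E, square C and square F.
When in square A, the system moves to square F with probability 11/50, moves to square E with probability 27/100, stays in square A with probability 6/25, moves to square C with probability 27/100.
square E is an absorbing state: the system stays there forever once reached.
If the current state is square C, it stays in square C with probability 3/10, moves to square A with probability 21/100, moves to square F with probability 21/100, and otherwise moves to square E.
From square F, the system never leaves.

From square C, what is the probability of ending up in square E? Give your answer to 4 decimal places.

Let h(s) be the probability of absorption at square E starting from transient state s. Then h(square E) = 1 and h(square F) = 0. By first-step analysis:
h(square A) = 0.24·h(square A) + 0.27·1 + 0.27·h(square C) + 0.22·0
h(square C) = 0.21·h(square A) + 0.28·1 + 0.3·h(square C) + 0.21·0
Solving: h(square A) = 0.5567, h(square C) = 0.5670.
Starting from square C, the probability is 0.5670.

0.5670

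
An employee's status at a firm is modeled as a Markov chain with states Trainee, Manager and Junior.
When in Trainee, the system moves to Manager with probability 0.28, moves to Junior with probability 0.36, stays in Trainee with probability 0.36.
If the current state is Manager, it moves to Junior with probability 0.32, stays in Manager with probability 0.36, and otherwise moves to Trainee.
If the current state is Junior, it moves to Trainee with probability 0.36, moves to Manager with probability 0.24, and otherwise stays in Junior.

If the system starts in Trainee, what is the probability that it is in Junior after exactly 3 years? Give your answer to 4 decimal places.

Propagate the distribution vector 3 years from Trainee.
After 0 years: (1.0000, 0.0000, 0.0000)
After 1 year: (0.3600, 0.2800, 0.3600)
After 2 years: (0.3488, 0.2880, 0.3632)
After 3 years: (0.3485, 0.2885, 0.3630)
P(in Junior after 3 years) = 0.3630

0.3630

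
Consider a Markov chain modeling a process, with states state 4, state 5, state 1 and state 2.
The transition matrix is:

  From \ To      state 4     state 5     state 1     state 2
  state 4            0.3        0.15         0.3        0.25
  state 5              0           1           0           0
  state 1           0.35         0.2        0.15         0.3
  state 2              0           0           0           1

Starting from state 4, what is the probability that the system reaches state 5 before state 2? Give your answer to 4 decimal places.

0.3827

Let h(s) be the probability of absorption at state 5 starting from transient state s. Then h(state 5) = 1 and h(state 2) = 0. By first-step analysis:
h(state 4) = 0.3·h(state 4) + 0.15·1 + 0.3·h(state 1) + 0.25·0
h(state 1) = 0.35·h(state 4) + 0.2·1 + 0.15·h(state 1) + 0.3·0
Solving: h(state 4) = 0.3827, h(state 1) = 0.3929.
Starting from state 4, the probability is 0.3827.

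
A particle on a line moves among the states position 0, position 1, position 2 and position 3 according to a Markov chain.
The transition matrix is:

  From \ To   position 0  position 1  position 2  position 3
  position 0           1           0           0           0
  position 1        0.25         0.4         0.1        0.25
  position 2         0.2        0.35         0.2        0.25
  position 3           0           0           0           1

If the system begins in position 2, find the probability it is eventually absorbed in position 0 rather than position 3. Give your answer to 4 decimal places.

0.4663

Let h(s) be the probability of absorption at position 0 starting from transient state s. Then h(position 0) = 1 and h(position 3) = 0. By first-step analysis:
h(position 1) = 0.25·1 + 0.4·h(position 1) + 0.1·h(position 2) + 0.25·0
h(position 2) = 0.2·1 + 0.35·h(position 1) + 0.2·h(position 2) + 0.25·0
Solving: h(position 1) = 0.4944, h(position 2) = 0.4663.
Starting from position 2, the probability is 0.4663.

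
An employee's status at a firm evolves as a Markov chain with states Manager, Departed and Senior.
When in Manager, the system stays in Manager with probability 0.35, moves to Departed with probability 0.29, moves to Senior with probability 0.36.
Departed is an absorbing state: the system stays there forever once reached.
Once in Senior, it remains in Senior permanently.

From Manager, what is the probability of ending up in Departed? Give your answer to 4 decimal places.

Let h(s) be the probability of absorption at Departed starting from transient state s. Then h(Departed) = 1 and h(Senior) = 0. By first-step analysis:
h(Manager) = 0.35·h(Manager) + 0.29·1 + 0.36·0
Solving: h(Manager) = 0.4462.
Starting from Manager, the probability is 0.4462.

0.4462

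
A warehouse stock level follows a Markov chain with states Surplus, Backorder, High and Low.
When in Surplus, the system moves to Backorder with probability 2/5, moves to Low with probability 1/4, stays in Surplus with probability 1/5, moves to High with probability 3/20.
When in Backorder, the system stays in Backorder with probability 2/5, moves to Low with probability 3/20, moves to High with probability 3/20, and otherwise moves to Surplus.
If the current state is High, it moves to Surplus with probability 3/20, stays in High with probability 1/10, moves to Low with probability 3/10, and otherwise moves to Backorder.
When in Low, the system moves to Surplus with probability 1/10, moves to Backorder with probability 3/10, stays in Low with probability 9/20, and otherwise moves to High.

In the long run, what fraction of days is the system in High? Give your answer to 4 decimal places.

Let the stationary distribution be π with π = πP and π_1 + π_2 + π_3 + π_4 = 1.
π_1 = 0.2·π_1 + 0.3·π_2 + 0.15·π_3 + 0.1·π_4
π_2 = 0.4·π_1 + 0.4·π_2 + 0.45·π_3 + 0.3·π_4
π_3 = 0.15·π_1 + 0.15·π_2 + 0.1·π_3 + 0.15·π_4
Solving with the normalization constraint gives π = (0.2034, 0.3797, 0.1429, 0.2740).
So the stationary probability of High is 0.1429.

0.1429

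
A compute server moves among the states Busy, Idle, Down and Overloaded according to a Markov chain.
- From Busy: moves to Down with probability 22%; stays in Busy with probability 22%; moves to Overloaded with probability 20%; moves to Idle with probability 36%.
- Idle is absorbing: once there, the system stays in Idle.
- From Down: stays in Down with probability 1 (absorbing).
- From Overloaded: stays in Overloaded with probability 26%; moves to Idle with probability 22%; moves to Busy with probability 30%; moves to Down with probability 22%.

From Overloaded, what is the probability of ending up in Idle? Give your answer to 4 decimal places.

0.5406

Let h(s) be the probability of absorption at Idle starting from transient state s. Then h(Idle) = 1 and h(Down) = 0. By first-step analysis:
h(Busy) = 0.22·h(Busy) + 0.36·1 + 0.22·0 + 0.2·h(Overloaded)
h(Overloaded) = 0.3·h(Busy) + 0.22·1 + 0.22·0 + 0.26·h(Overloaded)
Solving: h(Busy) = 0.6002, h(Overloaded) = 0.5406.
Starting from Overloaded, the probability is 0.5406.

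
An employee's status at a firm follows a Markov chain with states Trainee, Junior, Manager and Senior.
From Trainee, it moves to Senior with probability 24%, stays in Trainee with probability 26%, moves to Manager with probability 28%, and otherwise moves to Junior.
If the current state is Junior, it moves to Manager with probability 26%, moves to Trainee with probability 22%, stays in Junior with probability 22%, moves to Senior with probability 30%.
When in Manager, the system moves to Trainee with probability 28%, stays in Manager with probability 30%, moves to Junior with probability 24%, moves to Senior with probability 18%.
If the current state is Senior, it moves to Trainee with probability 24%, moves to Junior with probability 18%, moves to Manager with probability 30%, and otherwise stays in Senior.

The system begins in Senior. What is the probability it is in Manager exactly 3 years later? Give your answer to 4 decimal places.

0.2863

Propagate the distribution vector 3 years from Senior.
After 0 years: (0.0000, 0.0000, 0.0000, 1.0000)
After 1 year: (0.2400, 0.1800, 0.3000, 0.2800)
After 2 years: (0.2532, 0.2148, 0.2880, 0.2440)
After 3 years: (0.2523, 0.2160, 0.2863, 0.2454)
P(in Manager after 3 years) = 0.2863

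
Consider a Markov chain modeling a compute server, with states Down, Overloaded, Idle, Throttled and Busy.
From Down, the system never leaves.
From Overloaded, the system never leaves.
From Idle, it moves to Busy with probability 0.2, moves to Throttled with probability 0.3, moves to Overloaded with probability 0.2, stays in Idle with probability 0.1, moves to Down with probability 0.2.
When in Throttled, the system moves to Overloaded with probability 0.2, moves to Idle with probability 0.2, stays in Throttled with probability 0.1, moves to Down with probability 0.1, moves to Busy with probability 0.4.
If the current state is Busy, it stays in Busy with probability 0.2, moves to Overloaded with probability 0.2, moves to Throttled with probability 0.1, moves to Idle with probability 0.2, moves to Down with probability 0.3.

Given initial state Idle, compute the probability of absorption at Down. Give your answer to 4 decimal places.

0.5040

Let h(s) be the probability of absorption at Down starting from transient state s. Then h(Down) = 1 and h(Overloaded) = 0. By first-step analysis:
h(Idle) = 0.2·1 + 0.2·0 + 0.1·h(Idle) + 0.3·h(Throttled) + 0.2·h(Busy)
h(Throttled) = 0.1·1 + 0.2·0 + 0.2·h(Idle) + 0.1·h(Throttled) + 0.4·h(Busy)
h(Busy) = 0.3·1 + 0.2·0 + 0.2·h(Idle) + 0.1·h(Throttled) + 0.2·h(Busy)
Solving: h(Idle) = 0.5040, h(Throttled) = 0.4720, h(Busy) = 0.5600.
Starting from Idle, the probability is 0.5040.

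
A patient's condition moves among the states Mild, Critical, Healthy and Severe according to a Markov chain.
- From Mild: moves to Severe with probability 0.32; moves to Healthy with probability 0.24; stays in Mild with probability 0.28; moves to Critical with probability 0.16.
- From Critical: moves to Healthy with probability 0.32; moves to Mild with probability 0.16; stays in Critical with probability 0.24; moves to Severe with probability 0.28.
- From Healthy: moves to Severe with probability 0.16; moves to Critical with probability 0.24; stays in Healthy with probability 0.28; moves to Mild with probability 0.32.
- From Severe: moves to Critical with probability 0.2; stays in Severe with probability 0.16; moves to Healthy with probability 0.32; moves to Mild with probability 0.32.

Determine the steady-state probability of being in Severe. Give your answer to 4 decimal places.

0.2291

Let the stationary distribution be π with π = πP and π_1 + π_2 + π_3 + π_4 = 1.
π_1 = 0.28·π_1 + 0.16·π_2 + 0.32·π_3 + 0.32·π_4
π_2 = 0.16·π_1 + 0.24·π_2 + 0.24·π_3 + 0.2·π_4
π_3 = 0.24·π_1 + 0.32·π_2 + 0.28·π_3 + 0.32·π_4
Solving with the normalization constraint gives π = (0.2756, 0.2088, 0.2865, 0.2291).
So the stationary probability of Severe is 0.2291.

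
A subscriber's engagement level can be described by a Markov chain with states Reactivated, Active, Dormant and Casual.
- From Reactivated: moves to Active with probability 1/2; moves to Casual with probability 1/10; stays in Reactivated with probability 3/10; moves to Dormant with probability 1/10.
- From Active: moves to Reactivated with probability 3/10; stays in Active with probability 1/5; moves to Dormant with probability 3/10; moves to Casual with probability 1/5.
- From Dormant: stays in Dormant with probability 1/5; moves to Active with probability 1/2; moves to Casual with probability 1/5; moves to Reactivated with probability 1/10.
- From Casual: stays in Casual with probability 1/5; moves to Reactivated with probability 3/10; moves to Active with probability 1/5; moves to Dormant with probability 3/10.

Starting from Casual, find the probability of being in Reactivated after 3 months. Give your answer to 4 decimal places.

0.2580

Propagate the distribution vector 3 months from Casual.
After 0 months: (0.0000, 0.0000, 0.0000, 1.0000)
After 1 month: (0.3000, 0.2000, 0.3000, 0.2000)
After 2 months: (0.2400, 0.3800, 0.2100, 0.1700)
After 3 months: (0.2580, 0.3350, 0.2310, 0.1760)
P(in Reactivated after 3 months) = 0.2580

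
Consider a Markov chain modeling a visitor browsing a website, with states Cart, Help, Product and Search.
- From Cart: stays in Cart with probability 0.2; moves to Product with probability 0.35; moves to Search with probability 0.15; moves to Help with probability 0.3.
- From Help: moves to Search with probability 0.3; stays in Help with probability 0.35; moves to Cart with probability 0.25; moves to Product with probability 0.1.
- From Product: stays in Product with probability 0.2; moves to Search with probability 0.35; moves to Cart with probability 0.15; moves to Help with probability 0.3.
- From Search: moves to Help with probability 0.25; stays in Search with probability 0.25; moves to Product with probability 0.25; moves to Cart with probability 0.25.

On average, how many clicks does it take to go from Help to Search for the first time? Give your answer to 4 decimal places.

3.6313

Let t(s) be the expected number of clicks to first reach Search from state s, with t(Search) = 0. Conditioning on the first click:
t(Cart) = 1 + 0.2·t(Cart) + 0.3·t(Help) + 0.35·t(Product)
t(Help) = 1 + 0.25·t(Cart) + 0.35·t(Help) + 0.1·t(Product)
t(Product) = 1 + 0.15·t(Cart) + 0.3·t(Help) + 0.2·t(Product)
Solving: t(Cart) = 4.0898, t(Help) = 3.6313, t(Product) = 3.3786.
Expected clicks from Help to Search: 3.6313.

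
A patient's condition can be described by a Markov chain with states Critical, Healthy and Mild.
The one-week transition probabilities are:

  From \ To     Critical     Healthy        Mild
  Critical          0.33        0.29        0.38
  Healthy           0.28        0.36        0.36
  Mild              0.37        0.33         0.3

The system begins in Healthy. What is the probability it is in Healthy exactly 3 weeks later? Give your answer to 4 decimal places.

Propagate the distribution vector 3 weeks from Healthy.
After 0 weeks: (0.0000, 1.0000, 0.0000)
After 1 week: (0.2800, 0.3600, 0.3600)
After 2 weeks: (0.3264, 0.3296, 0.3440)
After 3 weeks: (0.3273, 0.3268, 0.3459)
P(in Healthy after 3 weeks) = 0.3268

0.3268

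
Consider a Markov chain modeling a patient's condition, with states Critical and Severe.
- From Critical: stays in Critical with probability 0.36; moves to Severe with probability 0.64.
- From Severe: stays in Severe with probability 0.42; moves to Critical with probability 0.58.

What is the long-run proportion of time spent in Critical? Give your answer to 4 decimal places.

0.4754

Let the stationary distribution be π with π = πP and π_1 + π_2 = 1.
π_1 = 0.36·π_1 + 0.58·π_2
Solving with the normalization constraint gives π = (0.4754, 0.5246).
So the stationary probability of Critical is 0.4754.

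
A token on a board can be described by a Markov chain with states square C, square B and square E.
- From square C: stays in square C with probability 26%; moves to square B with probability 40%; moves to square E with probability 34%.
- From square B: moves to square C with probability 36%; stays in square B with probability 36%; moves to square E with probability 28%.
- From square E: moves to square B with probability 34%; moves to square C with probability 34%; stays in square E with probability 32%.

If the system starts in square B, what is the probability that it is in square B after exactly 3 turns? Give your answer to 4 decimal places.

Propagate the distribution vector 3 turns from square B.
After 0 turns: (0.0000, 1.0000, 0.0000)
After 1 turn: (0.3600, 0.3600, 0.2800)
After 2 turns: (0.3184, 0.3688, 0.3128)
After 3 turns: (0.3219, 0.3665, 0.3116)
P(in square B after 3 turns) = 0.3665

0.3665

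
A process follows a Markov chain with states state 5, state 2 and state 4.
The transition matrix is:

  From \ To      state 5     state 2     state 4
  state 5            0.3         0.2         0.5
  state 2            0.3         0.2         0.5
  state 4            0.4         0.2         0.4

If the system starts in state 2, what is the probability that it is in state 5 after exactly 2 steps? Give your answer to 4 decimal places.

Sum over the intermediate state after 1 step:
P = P(state 2→state 5)·P(state 5→state 5) + P(state 2→state 2)·P(state 2→state 5) + P(state 2→state 4)·P(state 4→state 5)
  = 0.3×0.3 + 0.2×0.3 + 0.5×0.4
  = 0.0900 + 0.0600 + 0.2000 = 0.3500

0.3500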